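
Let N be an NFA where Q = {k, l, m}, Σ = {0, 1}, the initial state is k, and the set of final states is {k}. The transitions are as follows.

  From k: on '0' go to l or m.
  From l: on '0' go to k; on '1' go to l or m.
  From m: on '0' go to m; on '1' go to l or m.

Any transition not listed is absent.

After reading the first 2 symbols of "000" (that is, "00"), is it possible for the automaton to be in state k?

Yes

Start in {k}.
Read '0': k→{l, m}; now {l, m}.
Read '0': l→{k}, m→{m}; now {k, m}.
State k is in {k, m}.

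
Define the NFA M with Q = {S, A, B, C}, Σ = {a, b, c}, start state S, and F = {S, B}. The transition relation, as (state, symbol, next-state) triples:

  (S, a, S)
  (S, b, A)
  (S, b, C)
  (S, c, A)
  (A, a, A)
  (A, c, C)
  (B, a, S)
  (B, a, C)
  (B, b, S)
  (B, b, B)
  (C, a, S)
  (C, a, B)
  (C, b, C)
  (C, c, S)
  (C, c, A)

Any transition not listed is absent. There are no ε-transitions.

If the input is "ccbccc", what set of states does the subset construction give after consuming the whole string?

Start in {S}.
Read 'c': S→{A}; now {A}.
Read 'c': A→{C}; now {C}.
Read 'b': C→{C}; now {C}.
Read 'c': C→{S, A}; now {S, A}.
Read 'c': S→{A}, A→{C}; now {A, C}.
Read 'c': A→{C}, C→{S, A}; now {S, A, C}.

{S, A, C}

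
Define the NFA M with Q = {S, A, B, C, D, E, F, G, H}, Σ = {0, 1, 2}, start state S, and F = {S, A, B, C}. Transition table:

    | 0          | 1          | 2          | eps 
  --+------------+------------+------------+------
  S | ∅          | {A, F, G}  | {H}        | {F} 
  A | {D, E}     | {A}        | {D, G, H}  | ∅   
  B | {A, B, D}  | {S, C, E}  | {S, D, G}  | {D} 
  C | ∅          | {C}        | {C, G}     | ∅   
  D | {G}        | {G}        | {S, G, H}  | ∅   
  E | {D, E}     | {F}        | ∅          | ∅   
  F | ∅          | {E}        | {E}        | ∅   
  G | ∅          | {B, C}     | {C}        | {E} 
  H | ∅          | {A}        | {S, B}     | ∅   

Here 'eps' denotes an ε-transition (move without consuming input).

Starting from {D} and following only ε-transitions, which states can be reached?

{D}

Begin with {D}.
No ε-moves leave this set, so the closure equals the set itself.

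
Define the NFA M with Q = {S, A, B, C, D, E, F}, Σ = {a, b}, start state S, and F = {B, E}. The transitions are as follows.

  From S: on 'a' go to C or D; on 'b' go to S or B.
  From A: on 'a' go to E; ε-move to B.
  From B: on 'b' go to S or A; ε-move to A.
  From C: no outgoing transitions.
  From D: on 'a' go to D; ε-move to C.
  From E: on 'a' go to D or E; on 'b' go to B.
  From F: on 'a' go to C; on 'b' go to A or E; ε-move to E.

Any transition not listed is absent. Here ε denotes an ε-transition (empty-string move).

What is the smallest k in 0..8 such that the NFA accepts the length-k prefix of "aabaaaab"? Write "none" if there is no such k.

Start in {S}.
Read 'a': S→{C, D}; now {C, D}.
Read 'a': C→∅, D→{D}; union {D}; ε-closure = {C, D}.
Read 'b': C→∅, D→∅; now ∅.
The set is empty and remains empty for the remaining 5 symbols.
No reachable set along the way intersects F.

none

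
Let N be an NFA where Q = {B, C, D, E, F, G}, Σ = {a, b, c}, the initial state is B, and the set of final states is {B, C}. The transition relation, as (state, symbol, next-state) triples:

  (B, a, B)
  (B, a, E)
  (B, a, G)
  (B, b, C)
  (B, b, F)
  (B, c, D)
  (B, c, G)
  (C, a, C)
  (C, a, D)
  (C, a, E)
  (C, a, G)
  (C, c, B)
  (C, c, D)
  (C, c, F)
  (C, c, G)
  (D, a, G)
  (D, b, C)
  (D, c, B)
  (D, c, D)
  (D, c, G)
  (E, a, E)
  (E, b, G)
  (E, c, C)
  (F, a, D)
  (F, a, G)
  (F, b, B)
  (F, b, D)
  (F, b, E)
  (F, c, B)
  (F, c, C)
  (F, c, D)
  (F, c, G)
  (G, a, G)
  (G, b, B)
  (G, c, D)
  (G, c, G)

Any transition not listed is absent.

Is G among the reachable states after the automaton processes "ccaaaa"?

Yes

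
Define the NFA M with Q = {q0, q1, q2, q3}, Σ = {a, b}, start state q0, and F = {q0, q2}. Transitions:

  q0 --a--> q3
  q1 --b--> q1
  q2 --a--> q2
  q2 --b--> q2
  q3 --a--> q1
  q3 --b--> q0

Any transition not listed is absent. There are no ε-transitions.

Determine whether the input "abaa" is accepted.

Start in {q0}.
Read 'a': q0→{q3}; now {q3}.
Read 'b': q3→{q0}; now {q0}.
Read 'a': q0→{q3}; now {q3}.
Read 'a': q3→{q1}; now {q1}.
The final set {q1} contains no accepting state.

No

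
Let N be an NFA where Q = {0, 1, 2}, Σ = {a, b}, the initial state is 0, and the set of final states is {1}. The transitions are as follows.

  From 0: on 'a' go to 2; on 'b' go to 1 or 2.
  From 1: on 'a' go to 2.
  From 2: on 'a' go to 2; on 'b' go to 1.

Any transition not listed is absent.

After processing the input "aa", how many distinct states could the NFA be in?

Start in {0}.
Read 'a': {0} → {2}.
Read 'a': {2} → {2}.
That set has 1 state.

1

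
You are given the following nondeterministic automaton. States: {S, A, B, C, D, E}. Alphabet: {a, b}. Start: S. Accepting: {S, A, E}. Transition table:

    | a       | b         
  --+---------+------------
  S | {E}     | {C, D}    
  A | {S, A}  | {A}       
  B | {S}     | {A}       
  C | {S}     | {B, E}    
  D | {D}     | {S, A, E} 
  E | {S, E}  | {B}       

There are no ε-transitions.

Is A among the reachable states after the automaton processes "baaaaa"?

Start in {S}.
Read 'b': {S} → {C, D}.
Read 'a': {C, D} → {S, D}.
Read 'a': {S, D} → {D, E}.
Read 'a': {D, E} → {S, D, E}.
Read 'a': {S, D, E} → {S, D, E}.
Read 'a': {S, D, E} → {S, D, E}.
State A is not in {S, D, E}.

No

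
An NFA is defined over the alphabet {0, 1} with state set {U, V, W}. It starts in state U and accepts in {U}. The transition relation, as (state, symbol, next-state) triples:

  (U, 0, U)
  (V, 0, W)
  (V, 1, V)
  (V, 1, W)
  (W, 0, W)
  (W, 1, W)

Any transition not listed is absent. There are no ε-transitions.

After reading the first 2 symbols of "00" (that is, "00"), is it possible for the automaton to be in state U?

Start in {U}.
Read '0': {U} → {U}.
Read '0': {U} → {U}.
State U is in {U}.

Yes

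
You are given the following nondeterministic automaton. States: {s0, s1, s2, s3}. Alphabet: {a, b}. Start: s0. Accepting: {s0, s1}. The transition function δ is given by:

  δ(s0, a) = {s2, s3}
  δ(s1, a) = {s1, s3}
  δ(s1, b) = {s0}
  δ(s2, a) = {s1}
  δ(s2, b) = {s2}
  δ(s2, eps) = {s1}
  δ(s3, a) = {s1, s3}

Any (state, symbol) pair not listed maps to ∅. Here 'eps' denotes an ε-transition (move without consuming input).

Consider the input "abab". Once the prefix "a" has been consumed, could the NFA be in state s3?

Start in {s0}.
Read 'a': {s0} → {s1, s2, s3}.
State s3 is in {s1, s2, s3}.

Yes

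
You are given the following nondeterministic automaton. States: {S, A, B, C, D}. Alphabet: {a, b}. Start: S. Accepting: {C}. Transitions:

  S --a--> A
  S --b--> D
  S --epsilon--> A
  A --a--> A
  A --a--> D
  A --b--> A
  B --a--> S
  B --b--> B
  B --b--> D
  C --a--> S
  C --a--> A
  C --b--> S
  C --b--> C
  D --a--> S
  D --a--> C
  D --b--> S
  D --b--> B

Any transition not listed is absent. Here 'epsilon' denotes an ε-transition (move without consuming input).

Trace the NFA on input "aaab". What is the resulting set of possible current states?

Start: ε-closure({S}) = {S, A}.
Read 'a': S→{A}, A→{A, D}; now {A, D}.
Read 'a': A→{A, D}, D→{S, C}; now {S, A, C, D}.
Read 'a': S→{A}, A→{A, D}, C→{S, A}, D→{S, C}; now {S, A, C, D}.
Read 'b': S→{D}, A→{A}, C→{S, C}, D→{S, B}; now {S, A, B, C, D}.

{S, A, B, C, D}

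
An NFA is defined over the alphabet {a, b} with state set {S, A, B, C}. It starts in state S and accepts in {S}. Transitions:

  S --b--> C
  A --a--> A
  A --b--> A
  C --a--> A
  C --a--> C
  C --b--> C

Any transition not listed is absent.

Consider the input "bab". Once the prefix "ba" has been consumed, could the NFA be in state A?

Start in {S}.
Read 'b': {S} → {C}.
Read 'a': {C} → {A, C}.
State A is in {A, C}.

Yes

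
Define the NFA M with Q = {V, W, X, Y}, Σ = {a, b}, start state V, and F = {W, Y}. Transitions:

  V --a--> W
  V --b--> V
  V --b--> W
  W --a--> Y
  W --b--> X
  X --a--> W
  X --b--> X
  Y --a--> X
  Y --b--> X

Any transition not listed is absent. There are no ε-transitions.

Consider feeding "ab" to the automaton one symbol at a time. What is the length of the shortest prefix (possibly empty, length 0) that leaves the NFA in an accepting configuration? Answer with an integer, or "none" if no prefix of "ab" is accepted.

1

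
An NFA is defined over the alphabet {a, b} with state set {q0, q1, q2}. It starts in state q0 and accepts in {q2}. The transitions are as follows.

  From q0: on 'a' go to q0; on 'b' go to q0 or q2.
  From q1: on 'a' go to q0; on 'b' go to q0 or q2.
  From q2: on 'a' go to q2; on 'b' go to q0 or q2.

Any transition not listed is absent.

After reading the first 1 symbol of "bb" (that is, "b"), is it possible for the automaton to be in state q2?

Start in {q0}.
Read 'b': q0→{q0, q2}; now {q0, q2}.
State q2 is in {q0, q2}.

Yes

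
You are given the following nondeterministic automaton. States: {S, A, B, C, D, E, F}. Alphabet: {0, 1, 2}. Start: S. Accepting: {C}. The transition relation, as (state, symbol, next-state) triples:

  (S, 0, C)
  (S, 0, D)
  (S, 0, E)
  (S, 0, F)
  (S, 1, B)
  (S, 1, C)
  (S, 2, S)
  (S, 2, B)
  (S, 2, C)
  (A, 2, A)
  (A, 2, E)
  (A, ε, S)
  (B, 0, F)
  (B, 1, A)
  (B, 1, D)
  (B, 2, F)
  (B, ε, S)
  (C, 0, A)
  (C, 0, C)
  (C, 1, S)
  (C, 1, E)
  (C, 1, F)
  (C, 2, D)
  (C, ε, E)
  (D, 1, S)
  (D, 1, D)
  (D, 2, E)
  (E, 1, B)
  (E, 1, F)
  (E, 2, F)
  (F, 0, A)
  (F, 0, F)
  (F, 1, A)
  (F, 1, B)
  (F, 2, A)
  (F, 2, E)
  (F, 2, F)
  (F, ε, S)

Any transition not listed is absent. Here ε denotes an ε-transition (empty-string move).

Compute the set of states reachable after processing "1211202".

{S, A, B, C, D, E, F}

Start in {S}.
Read '1': {S} → {S, B, C, E}.
Read '2': {S, B, C, E} → {S, B, C, D, E, F}.
Read '1': {S, B, C, D, E, F} → {S, A, B, C, D, E, F}.
Read '1': {S, A, B, C, D, E, F} → {S, A, B, C, D, E, F}.
Read '2': {S, A, B, C, D, E, F} → {S, A, B, C, D, E, F}.
Read '0': {S, A, B, C, D, E, F} → {S, A, C, D, E, F}.
Read '2': {S, A, C, D, E, F} → {S, A, B, C, D, E, F}.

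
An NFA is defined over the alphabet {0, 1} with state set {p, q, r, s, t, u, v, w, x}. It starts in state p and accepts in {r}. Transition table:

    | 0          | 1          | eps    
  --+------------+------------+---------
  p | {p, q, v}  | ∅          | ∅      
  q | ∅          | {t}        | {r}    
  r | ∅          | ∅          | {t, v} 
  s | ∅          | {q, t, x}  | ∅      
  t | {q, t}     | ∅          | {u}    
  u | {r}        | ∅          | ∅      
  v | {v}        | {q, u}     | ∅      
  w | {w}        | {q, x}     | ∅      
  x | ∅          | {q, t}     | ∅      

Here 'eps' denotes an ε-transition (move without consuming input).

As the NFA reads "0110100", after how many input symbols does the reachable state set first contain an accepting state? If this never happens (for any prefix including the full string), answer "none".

Start in {p}.
Read '0': {p} → {p, q, r, t, u, v}.
None of the earlier sets intersect F, but {p, q, r, t, u, v} does.

1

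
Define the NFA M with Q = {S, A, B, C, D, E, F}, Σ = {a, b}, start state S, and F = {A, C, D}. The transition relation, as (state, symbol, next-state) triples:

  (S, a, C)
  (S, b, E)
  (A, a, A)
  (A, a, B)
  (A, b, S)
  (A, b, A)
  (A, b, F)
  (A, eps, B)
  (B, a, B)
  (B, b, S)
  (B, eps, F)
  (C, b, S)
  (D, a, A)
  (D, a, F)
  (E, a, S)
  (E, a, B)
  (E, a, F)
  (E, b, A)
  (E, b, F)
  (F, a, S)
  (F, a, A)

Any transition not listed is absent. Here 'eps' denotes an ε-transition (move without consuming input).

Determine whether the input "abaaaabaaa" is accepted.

Start in {S}.
Read 'a': S→{C}; now {C}.
Read 'b': C→{S}; now {S}.
Read 'a': S→{C}; now {C}.
Read 'a': C→∅; now ∅.
The set is empty and remains empty for the remaining 6 symbols.
The final set ∅ contains no accepting state.

No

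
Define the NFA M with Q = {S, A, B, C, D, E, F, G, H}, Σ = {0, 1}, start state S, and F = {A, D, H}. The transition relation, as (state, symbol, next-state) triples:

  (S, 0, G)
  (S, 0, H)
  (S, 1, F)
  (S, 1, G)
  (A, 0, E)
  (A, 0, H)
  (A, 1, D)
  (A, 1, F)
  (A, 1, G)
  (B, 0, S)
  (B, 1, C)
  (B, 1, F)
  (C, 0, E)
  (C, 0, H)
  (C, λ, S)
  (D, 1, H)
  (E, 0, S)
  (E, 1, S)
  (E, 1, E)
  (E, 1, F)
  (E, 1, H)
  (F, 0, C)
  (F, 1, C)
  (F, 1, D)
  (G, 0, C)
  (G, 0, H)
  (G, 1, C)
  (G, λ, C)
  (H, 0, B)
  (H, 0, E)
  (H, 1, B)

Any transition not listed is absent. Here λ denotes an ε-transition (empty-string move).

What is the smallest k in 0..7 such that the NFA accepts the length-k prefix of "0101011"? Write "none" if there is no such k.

Start in {S}.
Read '0': S→{G, H}; union {G, H}; ε-closure = {S, C, G, H}.
None of the earlier sets intersect F, but {S, C, G, H} does.

1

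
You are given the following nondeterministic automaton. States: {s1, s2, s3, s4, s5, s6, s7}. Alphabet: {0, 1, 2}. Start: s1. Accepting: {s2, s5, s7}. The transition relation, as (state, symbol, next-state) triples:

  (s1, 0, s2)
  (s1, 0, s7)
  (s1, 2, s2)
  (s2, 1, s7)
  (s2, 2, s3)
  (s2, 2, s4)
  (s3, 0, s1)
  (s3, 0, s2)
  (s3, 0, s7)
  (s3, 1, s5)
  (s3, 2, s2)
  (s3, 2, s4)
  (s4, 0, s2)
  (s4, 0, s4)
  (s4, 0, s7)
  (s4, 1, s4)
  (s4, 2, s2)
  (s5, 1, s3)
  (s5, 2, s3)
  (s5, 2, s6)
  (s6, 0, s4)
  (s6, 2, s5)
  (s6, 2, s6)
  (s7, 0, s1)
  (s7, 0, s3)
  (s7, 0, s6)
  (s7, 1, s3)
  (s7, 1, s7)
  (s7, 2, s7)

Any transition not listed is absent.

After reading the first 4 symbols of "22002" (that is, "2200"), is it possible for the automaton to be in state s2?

Yes

Start in {s1}.
Read '2': {s1} → {s2}.
Read '2': {s2} → {s3, s4}.
Read '0': {s3, s4} → {s1, s2, s4, s7}.
Read '0': {s1, s2, s4, s7} → {s1, s2, s3, s4, s6, s7}.
State s2 is in {s1, s2, s3, s4, s6, s7}.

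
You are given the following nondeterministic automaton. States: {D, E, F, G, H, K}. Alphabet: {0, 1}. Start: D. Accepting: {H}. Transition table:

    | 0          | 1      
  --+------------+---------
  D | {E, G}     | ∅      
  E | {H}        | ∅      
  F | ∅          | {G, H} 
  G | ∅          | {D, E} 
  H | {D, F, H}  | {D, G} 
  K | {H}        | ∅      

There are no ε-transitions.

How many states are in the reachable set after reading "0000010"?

Start in {D}.
Read '0': D→{E, G}; now {E, G}.
Read '0': E→{H}, G→∅; now {H}.
Read '0': H→{D, F, H}; now {D, F, H}.
Read '0': D→{E, G}, F→∅, H→{D, F, H}; now {D, E, F, G, H}.
Read '0': D→{E, G}, E→{H}, F→∅, G→∅, H→{D, F, H}; now {D, E, F, G, H}.
Read '1': D→∅, E→∅, F→{G, H}, G→{D, E}, H→{D, G}; now {D, E, G, H}.
Read '0': D→{E, G}, E→{H}, G→∅, H→{D, F, H}; now {D, E, F, G, H}.
That set has 5 states.

5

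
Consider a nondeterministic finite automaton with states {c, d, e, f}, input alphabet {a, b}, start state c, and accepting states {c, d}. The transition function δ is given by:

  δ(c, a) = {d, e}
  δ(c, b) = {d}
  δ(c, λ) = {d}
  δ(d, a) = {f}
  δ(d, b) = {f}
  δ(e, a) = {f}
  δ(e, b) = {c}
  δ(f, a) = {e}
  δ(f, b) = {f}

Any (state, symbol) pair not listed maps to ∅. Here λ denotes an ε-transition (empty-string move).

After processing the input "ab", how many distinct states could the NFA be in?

Start: ε-closure({c}) = {c, d}.
Read 'a': {c, d} → {d, e, f}.
Read 'b': {d, e, f} → {c, d, f}.
That set has 3 states.

3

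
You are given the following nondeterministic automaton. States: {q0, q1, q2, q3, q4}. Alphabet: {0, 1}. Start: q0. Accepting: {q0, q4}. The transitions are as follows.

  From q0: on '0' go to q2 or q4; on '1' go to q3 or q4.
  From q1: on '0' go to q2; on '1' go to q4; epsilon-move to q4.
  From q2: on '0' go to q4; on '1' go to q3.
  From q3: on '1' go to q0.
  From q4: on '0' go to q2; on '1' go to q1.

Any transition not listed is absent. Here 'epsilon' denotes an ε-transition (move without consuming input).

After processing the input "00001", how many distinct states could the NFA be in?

Start in {q0}.
Read '0': {q0} → {q2, q4}.
Read '0': {q2, q4} → {q2, q4}.
Read '0': {q2, q4} → {q2, q4}.
Read '0': {q2, q4} → {q2, q4}.
Read '1': {q2, q4} → {q1, q3, q4}.
That set has 3 states.

3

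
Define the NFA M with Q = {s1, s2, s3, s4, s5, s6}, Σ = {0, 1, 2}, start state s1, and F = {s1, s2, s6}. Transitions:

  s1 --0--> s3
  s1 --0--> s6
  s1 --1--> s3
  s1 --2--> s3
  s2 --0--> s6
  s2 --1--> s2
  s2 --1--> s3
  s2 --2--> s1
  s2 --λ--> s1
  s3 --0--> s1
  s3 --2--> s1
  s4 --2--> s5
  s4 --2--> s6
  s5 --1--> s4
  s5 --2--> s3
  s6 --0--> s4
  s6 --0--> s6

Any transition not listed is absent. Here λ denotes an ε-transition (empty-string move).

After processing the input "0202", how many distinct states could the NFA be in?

Start in {s1}.
Read '0': {s1} → {s3, s6}.
Read '2': {s3, s6} → {s1}.
Read '0': {s1} → {s3, s6}.
Read '2': {s3, s6} → {s1}.
That set has 1 state.

1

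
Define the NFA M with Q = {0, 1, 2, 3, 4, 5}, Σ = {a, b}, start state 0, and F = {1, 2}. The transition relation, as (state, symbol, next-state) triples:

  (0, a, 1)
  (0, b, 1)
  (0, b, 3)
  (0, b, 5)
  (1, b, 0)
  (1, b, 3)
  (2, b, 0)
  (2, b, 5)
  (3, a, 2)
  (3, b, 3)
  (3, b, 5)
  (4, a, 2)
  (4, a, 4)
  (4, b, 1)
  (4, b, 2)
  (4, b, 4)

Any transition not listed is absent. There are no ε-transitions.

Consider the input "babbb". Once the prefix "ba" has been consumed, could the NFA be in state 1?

Start in {0}.
Read 'b': 0→{1, 3, 5}; now {1, 3, 5}.
Read 'a': 1→∅, 3→{2}, 5→∅; now {2}.
State 1 is not in {2}.

No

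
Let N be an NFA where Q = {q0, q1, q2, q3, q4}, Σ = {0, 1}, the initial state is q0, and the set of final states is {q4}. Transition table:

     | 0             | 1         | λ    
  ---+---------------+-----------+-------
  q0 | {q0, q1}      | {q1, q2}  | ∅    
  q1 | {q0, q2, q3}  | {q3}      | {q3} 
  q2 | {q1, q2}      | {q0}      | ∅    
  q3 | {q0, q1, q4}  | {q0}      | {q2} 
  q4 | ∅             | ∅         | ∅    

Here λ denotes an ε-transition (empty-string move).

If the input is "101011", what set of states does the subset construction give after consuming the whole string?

{q0, q1, q2, q3}

Start in {q0}.
Read '1': q0→{q1, q2}; union {q1, q2}; ε-closure = {q1, q2, q3}.
Read '0': q1→{q0, q2, q3}, q2→{q1, q2}, q3→{q0, q1, q4}; now {q0, q1, q2, q3, q4}.
Read '1': q0→{q1, q2}, q1→{q3}, q2→{q0}, q3→{q0}, q4→∅; now {q0, q1, q2, q3}.
Read '0': q0→{q0, q1}, q1→{q0, q2, q3}, q2→{q1, q2}, q3→{q0, q1, q4}; now {q0, q1, q2, q3, q4}.
Read '1': q0→{q1, q2}, q1→{q3}, q2→{q0}, q3→{q0}, q4→∅; now {q0, q1, q2, q3}.
Read '1': q0→{q1, q2}, q1→{q3}, q2→{q0}, q3→{q0}; now {q0, q1, q2, q3}.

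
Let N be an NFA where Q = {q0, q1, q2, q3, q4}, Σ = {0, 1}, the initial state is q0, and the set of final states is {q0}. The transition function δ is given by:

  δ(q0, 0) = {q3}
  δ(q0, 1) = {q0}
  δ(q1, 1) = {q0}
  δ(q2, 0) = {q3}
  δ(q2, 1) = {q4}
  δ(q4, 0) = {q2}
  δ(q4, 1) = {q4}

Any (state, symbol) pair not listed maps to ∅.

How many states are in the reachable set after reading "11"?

Start in {q0}.
Read '1': q0→{q0}; now {q0}.
Read '1': q0→{q0}; now {q0}.
That set has 1 state.

1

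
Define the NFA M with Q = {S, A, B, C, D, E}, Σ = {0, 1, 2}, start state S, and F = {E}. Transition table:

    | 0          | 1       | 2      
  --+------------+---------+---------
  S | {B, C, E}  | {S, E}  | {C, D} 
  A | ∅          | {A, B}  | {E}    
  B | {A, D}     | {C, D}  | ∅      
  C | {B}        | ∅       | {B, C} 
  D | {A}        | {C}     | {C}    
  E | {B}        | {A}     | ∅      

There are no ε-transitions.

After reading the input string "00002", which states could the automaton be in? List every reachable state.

{E}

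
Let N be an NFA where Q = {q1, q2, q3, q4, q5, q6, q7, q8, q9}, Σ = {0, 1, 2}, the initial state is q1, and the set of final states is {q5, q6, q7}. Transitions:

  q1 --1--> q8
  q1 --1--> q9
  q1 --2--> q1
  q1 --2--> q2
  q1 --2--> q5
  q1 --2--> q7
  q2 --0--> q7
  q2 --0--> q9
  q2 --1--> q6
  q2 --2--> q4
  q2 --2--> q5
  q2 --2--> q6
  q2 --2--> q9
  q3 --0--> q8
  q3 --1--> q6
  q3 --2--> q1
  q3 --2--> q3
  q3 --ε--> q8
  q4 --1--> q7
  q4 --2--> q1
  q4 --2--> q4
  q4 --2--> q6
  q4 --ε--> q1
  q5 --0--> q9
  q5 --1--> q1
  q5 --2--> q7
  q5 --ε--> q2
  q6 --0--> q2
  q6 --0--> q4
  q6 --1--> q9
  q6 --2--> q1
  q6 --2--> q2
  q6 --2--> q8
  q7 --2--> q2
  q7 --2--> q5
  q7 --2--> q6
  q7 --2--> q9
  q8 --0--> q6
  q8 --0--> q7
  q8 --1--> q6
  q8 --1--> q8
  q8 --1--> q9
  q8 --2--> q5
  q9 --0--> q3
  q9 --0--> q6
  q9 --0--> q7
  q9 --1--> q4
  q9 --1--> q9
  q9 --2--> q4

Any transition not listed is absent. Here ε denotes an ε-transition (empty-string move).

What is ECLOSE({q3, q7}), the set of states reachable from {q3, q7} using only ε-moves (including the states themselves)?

Begin with {q3, q7}.
ε-move q3 → q8; add q8.

{q3, q7, q8}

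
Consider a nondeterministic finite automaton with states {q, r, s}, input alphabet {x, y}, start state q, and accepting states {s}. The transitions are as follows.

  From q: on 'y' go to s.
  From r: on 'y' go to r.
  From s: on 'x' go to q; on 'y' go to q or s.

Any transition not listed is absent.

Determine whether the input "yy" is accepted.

Yes

Start in {q}.
Read 'y': {q} → {s}.
Read 'y': {s} → {q, s}.
The final set {q, s} contains the accepting state s.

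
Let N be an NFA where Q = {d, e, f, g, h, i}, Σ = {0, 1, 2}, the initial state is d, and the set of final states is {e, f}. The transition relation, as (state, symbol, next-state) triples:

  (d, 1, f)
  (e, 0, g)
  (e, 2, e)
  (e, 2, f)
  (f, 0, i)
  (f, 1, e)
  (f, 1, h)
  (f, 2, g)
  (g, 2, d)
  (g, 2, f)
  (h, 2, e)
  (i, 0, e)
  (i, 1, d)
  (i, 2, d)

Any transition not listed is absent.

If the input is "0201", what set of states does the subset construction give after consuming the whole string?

Start in {d}.
Read '0': d→∅; now ∅.
The set is empty and remains empty for the remaining 3 symbols.

∅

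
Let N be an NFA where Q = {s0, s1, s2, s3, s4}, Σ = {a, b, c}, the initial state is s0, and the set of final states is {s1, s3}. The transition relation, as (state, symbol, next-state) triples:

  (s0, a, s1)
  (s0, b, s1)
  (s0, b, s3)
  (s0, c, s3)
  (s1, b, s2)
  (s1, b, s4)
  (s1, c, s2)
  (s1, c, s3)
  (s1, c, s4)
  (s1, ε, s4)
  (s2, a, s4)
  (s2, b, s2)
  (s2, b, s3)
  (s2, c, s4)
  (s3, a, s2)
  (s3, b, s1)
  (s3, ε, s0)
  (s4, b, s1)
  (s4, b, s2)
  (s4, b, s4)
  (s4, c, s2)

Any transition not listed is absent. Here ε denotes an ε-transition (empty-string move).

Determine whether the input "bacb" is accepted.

Yes

Start in {s0}.
Read 'b': s0→{s1, s3}; union {s1, s3}; ε-closure = {s0, s1, s3, s4}.
Read 'a': s0→{s1}, s1→∅, s3→{s2}, s4→∅; union {s1, s2}; ε-closure = {s1, s2, s4}.
Read 'c': s1→{s2, s3, s4}, s2→{s4}, s4→{s2}; union {s2, s3, s4}; ε-closure = {s0, s2, s3, s4}.
Read 'b': s0→{s1, s3}, s2→{s2, s3}, s3→{s1}, s4→{s1, s2, s4}; union {s1, s2, s3, s4}; ε-closure = {s0, s1, s2, s3, s4}.
The final set {s0, s1, s2, s3, s4} contains the accepting states s1, s3.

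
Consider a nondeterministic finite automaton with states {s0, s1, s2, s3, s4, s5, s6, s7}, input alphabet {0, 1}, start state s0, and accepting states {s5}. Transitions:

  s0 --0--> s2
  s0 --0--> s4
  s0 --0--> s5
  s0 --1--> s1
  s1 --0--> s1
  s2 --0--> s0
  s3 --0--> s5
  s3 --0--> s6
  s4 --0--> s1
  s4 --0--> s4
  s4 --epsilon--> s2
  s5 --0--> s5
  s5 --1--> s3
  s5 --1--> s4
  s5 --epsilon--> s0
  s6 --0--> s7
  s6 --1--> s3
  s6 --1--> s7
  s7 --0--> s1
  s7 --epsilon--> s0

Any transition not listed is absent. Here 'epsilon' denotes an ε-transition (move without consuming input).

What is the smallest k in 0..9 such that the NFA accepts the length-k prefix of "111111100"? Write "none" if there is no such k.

none

Start in {s0}.
Read '1': {s0} → {s1}.
Read '1': {s1} → ∅.
The set is empty and remains empty for the remaining 7 symbols.
No reachable set along the way intersects F.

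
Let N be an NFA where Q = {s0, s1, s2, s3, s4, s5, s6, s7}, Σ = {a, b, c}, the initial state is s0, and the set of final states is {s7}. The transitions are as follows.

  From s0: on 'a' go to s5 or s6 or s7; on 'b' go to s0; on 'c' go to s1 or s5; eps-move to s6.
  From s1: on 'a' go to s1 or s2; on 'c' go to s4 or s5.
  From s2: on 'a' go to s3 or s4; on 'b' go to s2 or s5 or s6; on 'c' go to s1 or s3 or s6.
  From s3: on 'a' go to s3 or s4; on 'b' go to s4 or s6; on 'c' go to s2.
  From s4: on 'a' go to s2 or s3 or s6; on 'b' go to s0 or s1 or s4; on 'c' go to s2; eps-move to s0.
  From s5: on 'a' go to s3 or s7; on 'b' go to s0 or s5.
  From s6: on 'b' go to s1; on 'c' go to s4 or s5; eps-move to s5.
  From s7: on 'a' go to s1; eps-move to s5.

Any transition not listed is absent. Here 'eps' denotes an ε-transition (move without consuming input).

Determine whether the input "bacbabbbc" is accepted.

No

Start: ε-closure({s0}) = {s0, s5, s6}.
Read 'b': s0→{s0}, s5→{s0, s5}, s6→{s1}; union {s0, s1, s5}; ε-closure = {s0, s1, s5, s6}.
Read 'a': s0→{s5, s6, s7}, s1→{s1, s2}, s5→{s3, s7}, s6→∅; now {s1, s2, s3, s5, s6, s7}.
Read 'c': s1→{s4, s5}, s2→{s1, s3, s6}, s3→{s2}, s5→∅, s6→{s4, s5}, s7→∅; union {s1, s2, s3, s4, s5, s6}; ε-closure = {s0, s1, s2, s3, s4, s5, s6}.
Read 'b': s0→{s0}, s1→∅, s2→{s2, s5, s6}, s3→{s4, s6}, s4→{s0, s1, s4}, s5→{s0, s5}, s6→{s1}; now {s0, s1, s2, s4, s5, s6}.
Read 'a': s0→{s5, s6, s7}, s1→{s1, s2}, s2→{s3, s4}, s4→{s2, s3, s6}, s5→{s3, s7}, s6→∅; union {s1, s2, s3, s4, s5, s6, s7}; ε-closure = {s0, s1, s2, s3, s4, s5, s6, s7}.
Read 'b': s0→{s0}, s1→∅, s2→{s2, s5, s6}, s3→{s4, s6}, s4→{s0, s1, s4}, s5→{s0, s5}, s6→{s1}, s7→∅; now {s0, s1, s2, s4, s5, s6}.
Read 'b': s0→{s0}, s1→∅, s2→{s2, s5, s6}, s4→{s0, s1, s4}, s5→{s0, s5}, s6→{s1}; now {s0, s1, s2, s4, s5, s6}.
Read 'b': s0→{s0}, s1→∅, s2→{s2, s5, s6}, s4→{s0, s1, s4}, s5→{s0, s5}, s6→{s1}; now {s0, s1, s2, s4, s5, s6}.
Read 'c': s0→{s1, s5}, s1→{s4, s5}, s2→{s1, s3, s6}, s4→{s2}, s5→∅, s6→{s4, s5}; union {s1, s2, s3, s4, s5, s6}; ε-closure = {s0, s1, s2, s3, s4, s5, s6}.
The final set {s0, s1, s2, s3, s4, s5, s6} contains no accepting state.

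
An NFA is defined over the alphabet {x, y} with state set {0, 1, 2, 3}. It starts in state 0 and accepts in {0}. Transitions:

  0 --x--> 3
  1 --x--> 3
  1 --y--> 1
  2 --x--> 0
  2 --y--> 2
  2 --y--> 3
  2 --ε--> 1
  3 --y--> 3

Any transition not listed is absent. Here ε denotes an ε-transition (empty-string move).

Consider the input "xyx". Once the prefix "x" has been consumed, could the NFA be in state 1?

Start in {0}.
Read 'x': 0→{3}; now {3}.
State 1 is not in {3}.

No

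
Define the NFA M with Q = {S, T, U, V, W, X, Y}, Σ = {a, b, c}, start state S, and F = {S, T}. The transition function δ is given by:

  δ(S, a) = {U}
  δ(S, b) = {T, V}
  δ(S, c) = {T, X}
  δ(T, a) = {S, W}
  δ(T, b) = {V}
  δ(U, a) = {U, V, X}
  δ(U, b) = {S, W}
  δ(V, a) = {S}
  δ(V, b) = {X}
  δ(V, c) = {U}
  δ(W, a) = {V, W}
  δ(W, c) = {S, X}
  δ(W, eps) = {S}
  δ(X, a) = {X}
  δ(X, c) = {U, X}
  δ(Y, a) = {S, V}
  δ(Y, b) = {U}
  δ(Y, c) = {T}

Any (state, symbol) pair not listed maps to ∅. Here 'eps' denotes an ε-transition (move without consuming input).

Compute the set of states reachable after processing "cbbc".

Start in {S}.
Read 'c': S→{T, X}; now {T, X}.
Read 'b': T→{V}, X→∅; now {V}.
Read 'b': V→{X}; now {X}.
Read 'c': X→{U, X}; now {U, X}.

{U, X}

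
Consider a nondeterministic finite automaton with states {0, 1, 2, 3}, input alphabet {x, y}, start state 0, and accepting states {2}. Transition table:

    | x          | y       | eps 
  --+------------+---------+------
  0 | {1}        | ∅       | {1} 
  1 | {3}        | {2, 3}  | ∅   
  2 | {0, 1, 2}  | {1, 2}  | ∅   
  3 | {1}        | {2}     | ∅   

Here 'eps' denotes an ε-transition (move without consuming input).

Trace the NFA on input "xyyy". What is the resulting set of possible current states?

{1, 2, 3}

Start: ε-closure({0}) = {0, 1}.
Read 'x': 0→{1}, 1→{3}; now {1, 3}.
Read 'y': 1→{2, 3}, 3→{2}; now {2, 3}.
Read 'y': 2→{1, 2}, 3→{2}; now {1, 2}.
Read 'y': 1→{2, 3}, 2→{1, 2}; now {1, 2, 3}.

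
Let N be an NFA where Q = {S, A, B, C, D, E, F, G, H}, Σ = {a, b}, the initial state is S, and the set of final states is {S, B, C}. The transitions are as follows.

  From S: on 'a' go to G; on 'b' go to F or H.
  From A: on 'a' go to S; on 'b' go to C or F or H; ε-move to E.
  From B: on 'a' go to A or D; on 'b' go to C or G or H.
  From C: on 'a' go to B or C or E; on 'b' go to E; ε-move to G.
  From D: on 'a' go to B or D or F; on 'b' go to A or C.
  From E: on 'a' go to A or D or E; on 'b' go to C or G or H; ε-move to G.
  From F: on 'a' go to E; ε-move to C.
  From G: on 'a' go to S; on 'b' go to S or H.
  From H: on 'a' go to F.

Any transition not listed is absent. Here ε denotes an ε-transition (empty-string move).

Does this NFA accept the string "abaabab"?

Yes

Start in {S}.
Read 'a': {S} → {G}.
Read 'b': {G} → {S, H}.
Read 'a': {S, H} → {C, F, G}.
Read 'a': {C, F, G} → {S, B, C, E, G}.
Read 'b': {S, B, C, E, G} → {S, C, E, F, G, H}.
Read 'a': {S, C, E, F, G, H} → {S, A, B, C, D, E, F, G}.
Read 'b': {S, A, B, C, D, E, F, G} → {S, A, C, E, F, G, H}.
The final set {S, A, C, E, F, G, H} contains the accepting states S, C.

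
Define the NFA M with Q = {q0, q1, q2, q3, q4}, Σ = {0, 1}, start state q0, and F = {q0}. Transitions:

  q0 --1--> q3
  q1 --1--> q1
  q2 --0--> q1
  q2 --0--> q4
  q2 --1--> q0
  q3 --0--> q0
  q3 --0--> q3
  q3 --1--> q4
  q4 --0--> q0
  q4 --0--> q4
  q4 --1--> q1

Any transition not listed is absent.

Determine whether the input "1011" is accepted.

No

Start in {q0}.
Read '1': q0→{q3}; now {q3}.
Read '0': q3→{q0, q3}; now {q0, q3}.
Read '1': q0→{q3}, q3→{q4}; now {q3, q4}.
Read '1': q3→{q4}, q4→{q1}; now {q1, q4}.
The final set {q1, q4} contains no accepting state.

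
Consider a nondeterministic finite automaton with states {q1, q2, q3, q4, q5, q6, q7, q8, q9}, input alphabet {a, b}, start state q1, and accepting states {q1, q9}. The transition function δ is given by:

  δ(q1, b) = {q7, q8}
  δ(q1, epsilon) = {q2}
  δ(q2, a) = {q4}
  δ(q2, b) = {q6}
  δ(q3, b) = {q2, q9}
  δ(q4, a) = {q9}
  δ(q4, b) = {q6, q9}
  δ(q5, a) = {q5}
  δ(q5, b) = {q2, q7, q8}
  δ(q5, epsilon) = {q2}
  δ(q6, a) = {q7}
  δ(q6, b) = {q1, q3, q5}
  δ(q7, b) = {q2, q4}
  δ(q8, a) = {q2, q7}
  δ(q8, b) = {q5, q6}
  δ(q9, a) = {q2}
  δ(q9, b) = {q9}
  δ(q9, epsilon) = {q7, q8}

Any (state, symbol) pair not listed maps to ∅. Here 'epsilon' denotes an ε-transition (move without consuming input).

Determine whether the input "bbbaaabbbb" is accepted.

Yes

Start: ε-closure({q1}) = {q1, q2}.
Read 'b': q1→{q7, q8}, q2→{q6}; now {q6, q7, q8}.
Read 'b': q6→{q1, q3, q5}, q7→{q2, q4}, q8→{q5, q6}; now {q1, q2, q3, q4, q5, q6}.
Read 'b': q1→{q7, q8}, q2→{q6}, q3→{q2, q9}, q4→{q6, q9}, q5→{q2, q7, q8}, q6→{q1, q3, q5}; now {q1, q2, q3, q5, q6, q7, q8, q9}.
Read 'a': q1→∅, q2→{q4}, q3→∅, q5→{q5}, q6→{q7}, q7→∅, q8→{q2, q7}, q9→{q2}; now {q2, q4, q5, q7}.
Read 'a': q2→{q4}, q4→{q9}, q5→{q5}, q7→∅; union {q4, q5, q9}; ε-closure = {q2, q4, q5, q7, q8, q9}.
Read 'a': q2→{q4}, q4→{q9}, q5→{q5}, q7→∅, q8→{q2, q7}, q9→{q2}; union {q2, q4, q5, q7, q9}; ε-closure = {q2, q4, q5, q7, q8, q9}.
Read 'b': q2→{q6}, q4→{q6, q9}, q5→{q2, q7, q8}, q7→{q2, q4}, q8→{q5, q6}, q9→{q9}; now {q2, q4, q5, q6, q7, q8, q9}.
Read 'b': q2→{q6}, q4→{q6, q9}, q5→{q2, q7, q8}, q6→{q1, q3, q5}, q7→{q2, q4}, q8→{q5, q6}, q9→{q9}; now {q1, q2, q3, q4, q5, q6, q7, q8, q9}.
Read 'b': q1→{q7, q8}, q2→{q6}, q3→{q2, q9}, q4→{q6, q9}, q5→{q2, q7, q8}, q6→{q1, q3, q5}, q7→{q2, q4}, q8→{q5, q6}, q9→{q9}; now {q1, q2, q3, q4, q5, q6, q7, q8, q9}.
Read 'b': q1→{q7, q8}, q2→{q6}, q3→{q2, q9}, q4→{q6, q9}, q5→{q2, q7, q8}, q6→{q1, q3, q5}, q7→{q2, q4}, q8→{q5, q6}, q9→{q9}; now {q1, q2, q3, q4, q5, q6, q7, q8, q9}.
The final set {q1, q2, q3, q4, q5, q6, q7, q8, q9} contains the accepting states q1, q9.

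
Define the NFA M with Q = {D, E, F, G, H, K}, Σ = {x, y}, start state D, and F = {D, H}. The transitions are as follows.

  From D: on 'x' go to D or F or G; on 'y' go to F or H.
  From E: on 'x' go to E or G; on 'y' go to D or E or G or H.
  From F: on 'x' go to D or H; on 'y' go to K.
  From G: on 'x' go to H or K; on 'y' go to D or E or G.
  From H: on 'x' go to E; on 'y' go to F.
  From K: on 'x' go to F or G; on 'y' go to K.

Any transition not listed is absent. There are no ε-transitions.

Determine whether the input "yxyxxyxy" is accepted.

Yes

Start in {D}.
Read 'y': {D} → {F, H}.
Read 'x': {F, H} → {D, E, H}.
Read 'y': {D, E, H} → {D, E, F, G, H}.
Read 'x': {D, E, F, G, H} → {D, E, F, G, H, K}.
Read 'x': {D, E, F, G, H, K} → {D, E, F, G, H, K}.
Read 'y': {D, E, F, G, H, K} → {D, E, F, G, H, K}.
Read 'x': {D, E, F, G, H, K} → {D, E, F, G, H, K}.
Read 'y': {D, E, F, G, H, K} → {D, E, F, G, H, K}.
The final set {D, E, F, G, H, K} contains the accepting states D, H.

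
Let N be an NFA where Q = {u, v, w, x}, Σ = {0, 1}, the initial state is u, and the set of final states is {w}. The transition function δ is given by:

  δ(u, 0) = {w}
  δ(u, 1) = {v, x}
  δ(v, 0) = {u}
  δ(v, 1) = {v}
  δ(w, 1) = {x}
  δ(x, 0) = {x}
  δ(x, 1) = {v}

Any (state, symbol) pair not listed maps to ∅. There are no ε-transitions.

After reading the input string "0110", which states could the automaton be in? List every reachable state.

{u}

Start in {u}.
Read '0': {u} → {w}.
Read '1': {w} → {x}.
Read '1': {x} → {v}.
Read '0': {v} → {u}.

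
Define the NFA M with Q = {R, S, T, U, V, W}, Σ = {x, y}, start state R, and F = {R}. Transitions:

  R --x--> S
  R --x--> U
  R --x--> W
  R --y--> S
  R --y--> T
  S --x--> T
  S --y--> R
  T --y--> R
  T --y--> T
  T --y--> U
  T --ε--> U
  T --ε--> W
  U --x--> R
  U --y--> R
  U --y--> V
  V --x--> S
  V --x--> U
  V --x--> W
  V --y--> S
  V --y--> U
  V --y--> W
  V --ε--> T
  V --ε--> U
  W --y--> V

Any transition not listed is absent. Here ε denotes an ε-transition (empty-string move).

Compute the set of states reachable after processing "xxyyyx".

{R, S, T, U, W}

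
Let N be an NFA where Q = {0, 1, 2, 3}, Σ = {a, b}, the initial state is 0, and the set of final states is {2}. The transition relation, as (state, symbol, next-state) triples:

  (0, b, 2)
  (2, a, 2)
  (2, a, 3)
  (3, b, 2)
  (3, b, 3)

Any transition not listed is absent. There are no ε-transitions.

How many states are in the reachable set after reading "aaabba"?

Start in {0}.
Read 'a': {0} → ∅.
The set is empty and remains empty for the remaining 5 symbols.
That set has 0 states.

0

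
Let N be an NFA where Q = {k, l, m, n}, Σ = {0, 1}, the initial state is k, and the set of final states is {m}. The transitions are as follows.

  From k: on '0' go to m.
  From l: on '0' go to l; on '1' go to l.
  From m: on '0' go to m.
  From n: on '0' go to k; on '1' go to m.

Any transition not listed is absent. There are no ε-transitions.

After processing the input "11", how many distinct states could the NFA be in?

0

Start in {k}.
Read '1': {k} → ∅.
The set is empty and remains empty for the remaining 1 symbol.
That set has 0 states.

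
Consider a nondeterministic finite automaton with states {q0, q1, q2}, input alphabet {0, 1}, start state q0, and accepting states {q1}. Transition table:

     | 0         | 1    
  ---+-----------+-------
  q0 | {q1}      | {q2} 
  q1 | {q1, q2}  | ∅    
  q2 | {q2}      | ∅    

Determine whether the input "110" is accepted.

No

Start in {q0}.
Read '1': q0→{q2}; now {q2}.
Read '1': q2→∅; now ∅.
The set is empty and remains empty for the remaining 1 symbol.
The final set ∅ contains no accepting state.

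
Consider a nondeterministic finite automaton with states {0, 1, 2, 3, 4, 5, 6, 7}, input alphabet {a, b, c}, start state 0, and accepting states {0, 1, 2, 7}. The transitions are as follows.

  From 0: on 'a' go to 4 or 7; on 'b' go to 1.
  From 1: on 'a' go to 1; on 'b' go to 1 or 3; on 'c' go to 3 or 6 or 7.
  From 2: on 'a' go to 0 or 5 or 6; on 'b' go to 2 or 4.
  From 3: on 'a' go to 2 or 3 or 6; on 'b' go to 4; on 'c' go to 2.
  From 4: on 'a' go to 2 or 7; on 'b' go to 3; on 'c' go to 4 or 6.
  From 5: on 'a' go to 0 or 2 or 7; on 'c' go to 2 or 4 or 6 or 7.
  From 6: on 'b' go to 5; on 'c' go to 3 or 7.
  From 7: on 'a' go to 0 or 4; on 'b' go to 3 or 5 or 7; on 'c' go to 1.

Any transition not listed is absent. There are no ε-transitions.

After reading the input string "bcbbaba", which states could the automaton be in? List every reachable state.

Start in {0}.
Read 'b': {0} → {1}.
Read 'c': {1} → {3, 6, 7}.
Read 'b': {3, 6, 7} → {3, 4, 5, 7}.
Read 'b': {3, 4, 5, 7} → {3, 4, 5, 7}.
Read 'a': {3, 4, 5, 7} → {0, 2, 3, 4, 6, 7}.
Read 'b': {0, 2, 3, 4, 6, 7} → {1, 2, 3, 4, 5, 7}.
Read 'a': {1, 2, 3, 4, 5, 7} → {0, 1, 2, 3, 4, 5, 6, 7}.

{0, 1, 2, 3, 4, 5, 6, 7}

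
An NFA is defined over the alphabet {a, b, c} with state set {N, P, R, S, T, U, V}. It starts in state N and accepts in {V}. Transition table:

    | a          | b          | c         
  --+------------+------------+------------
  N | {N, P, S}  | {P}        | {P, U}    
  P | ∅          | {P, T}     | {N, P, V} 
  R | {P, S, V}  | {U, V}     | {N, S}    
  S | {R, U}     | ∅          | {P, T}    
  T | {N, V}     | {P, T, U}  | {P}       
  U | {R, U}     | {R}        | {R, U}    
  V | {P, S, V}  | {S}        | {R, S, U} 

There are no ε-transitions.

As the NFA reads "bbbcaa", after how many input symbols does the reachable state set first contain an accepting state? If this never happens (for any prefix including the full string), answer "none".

4

Start in {N}.
Read 'b': {N} → {P}.
Read 'b': {P} → {P, T}.
Read 'b': {P, T} → {P, T, U}.
Read 'c': {P, T, U} → {N, P, R, U, V}.
None of the earlier sets intersect F, but {N, P, R, U, V} does.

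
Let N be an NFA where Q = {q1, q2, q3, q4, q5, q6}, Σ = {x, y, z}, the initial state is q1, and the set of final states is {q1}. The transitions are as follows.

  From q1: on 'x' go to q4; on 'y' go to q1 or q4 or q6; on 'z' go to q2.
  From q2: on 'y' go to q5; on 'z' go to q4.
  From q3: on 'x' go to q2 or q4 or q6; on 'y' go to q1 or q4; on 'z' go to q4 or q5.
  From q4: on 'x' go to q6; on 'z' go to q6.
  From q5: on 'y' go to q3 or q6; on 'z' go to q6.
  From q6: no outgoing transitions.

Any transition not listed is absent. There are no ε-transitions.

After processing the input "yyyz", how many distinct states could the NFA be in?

Start in {q1}.
Read 'y': {q1} → {q1, q4, q6}.
Read 'y': {q1, q4, q6} → {q1, q4, q6}.
Read 'y': {q1, q4, q6} → {q1, q4, q6}.
Read 'z': {q1, q4, q6} → {q2, q6}.
That set has 2 states.

2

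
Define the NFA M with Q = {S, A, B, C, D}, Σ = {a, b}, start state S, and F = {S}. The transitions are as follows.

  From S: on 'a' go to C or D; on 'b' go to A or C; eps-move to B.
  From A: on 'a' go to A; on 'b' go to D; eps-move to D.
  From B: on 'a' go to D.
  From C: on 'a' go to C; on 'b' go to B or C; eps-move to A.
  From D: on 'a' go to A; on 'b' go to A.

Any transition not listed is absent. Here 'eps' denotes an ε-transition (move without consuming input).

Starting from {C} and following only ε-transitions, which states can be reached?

Begin with {C}.
ε-move C → A; add A.
ε-move A → D; add D.

{A, C, D}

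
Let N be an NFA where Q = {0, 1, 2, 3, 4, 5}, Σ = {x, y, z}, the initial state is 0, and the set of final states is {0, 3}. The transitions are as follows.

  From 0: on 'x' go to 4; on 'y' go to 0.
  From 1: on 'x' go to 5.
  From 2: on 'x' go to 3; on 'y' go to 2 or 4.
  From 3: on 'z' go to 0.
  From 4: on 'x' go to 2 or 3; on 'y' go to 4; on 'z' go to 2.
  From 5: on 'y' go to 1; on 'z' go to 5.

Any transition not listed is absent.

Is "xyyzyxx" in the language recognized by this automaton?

Start in {0}.
Read 'x': 0→{4}; now {4}.
Read 'y': 4→{4}; now {4}.
Read 'y': 4→{4}; now {4}.
Read 'z': 4→{2}; now {2}.
Read 'y': 2→{2, 4}; now {2, 4}.
Read 'x': 2→{3}, 4→{2, 3}; now {2, 3}.
Read 'x': 2→{3}, 3→∅; now {3}.
The final set {3} contains the accepting state 3.

Yes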